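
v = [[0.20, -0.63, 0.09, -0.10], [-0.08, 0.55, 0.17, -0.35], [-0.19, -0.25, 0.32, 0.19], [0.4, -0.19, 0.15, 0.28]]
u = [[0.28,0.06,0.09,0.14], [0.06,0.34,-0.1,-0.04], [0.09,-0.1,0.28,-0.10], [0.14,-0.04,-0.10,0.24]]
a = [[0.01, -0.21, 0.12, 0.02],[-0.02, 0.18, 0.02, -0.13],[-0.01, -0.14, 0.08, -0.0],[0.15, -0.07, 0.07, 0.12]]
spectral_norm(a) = 0.37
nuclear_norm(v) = 2.19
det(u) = 0.00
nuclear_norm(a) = 0.67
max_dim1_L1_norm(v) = 1.15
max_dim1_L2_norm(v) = 0.68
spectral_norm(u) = 0.42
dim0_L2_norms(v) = [0.49, 0.89, 0.4, 0.5]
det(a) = 0.00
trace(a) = 0.39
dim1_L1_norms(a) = [0.36, 0.35, 0.23, 0.41]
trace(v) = 1.35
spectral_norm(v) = 0.98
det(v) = 0.06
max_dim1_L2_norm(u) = 0.36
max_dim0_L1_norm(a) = 0.6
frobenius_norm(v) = 1.20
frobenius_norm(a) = 0.43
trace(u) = 1.14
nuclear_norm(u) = 1.14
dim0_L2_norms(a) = [0.15, 0.32, 0.16, 0.18]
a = v @ u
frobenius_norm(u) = 0.66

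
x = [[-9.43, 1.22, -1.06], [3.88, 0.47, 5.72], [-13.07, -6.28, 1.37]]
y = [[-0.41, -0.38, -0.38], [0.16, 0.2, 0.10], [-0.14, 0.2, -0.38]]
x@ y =[[4.21, 3.62, 4.11], [-2.32, -0.24, -3.60], [4.16, 3.98, 3.82]]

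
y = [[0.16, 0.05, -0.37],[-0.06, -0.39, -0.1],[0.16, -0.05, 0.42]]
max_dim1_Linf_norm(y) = 0.42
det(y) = -0.05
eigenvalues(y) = [(0.29+0.21j), (0.29-0.21j), (-0.39+0j)]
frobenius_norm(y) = 0.73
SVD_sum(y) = [[-0.02, -0.00, -0.36], [-0.01, -0.00, -0.10], [0.02, 0.00, 0.43]] + [[0.02, 0.09, -0.00], [-0.08, -0.38, 0.01], [-0.00, -0.02, 0.0]] + [[0.16, -0.03, -0.01], [0.03, -0.01, -0.0], [0.14, -0.03, -0.01]]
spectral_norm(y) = 0.57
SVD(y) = [[-0.63, -0.22, -0.74],[-0.18, 0.97, -0.13],[0.75, 0.05, -0.66]] @ diag([0.5692373098660584, 0.40269127842990976, 0.2213789044442533]) @ [[0.05, 0.00, 1.0], [-0.21, -0.98, 0.02], [-0.98, 0.21, 0.05]]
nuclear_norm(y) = 1.19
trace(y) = 0.19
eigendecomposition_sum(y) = [[0.08+0.20j, (0.02-0.01j), -0.19+0.26j], [(-0.02+0j), 0.00+0.00j, -0.02-0.02j], [(0.08-0.11j), -0.01-0.01j, 0.21+0.01j]] + [[0.08-0.20j, (0.02+0.01j), -0.19-0.26j],[(-0.02-0j), -0j, (-0.02+0.02j)],[0.08+0.11j, -0.01+0.01j, 0.21-0.01j]] + [[0j, (0.02-0j), 0.00+0.00j],[-0.03-0.00j, (-0.39+0j), -0.06-0.00j],[-0.00-0.00j, -0.03+0.00j, (-0-0j)]]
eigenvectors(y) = [[(-0.83+0j), (-0.83-0j), -0.04+0.00j], [0.01-0.07j, 0.01+0.07j, 1.00+0.00j], [0.30+0.46j, 0.30-0.46j, (0.07+0j)]]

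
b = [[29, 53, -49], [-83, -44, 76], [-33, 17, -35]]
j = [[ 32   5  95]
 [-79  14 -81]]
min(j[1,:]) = -81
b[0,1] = 53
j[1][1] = 14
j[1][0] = -79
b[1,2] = 76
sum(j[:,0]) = -47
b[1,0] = -83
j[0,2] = 95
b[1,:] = [-83, -44, 76]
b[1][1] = -44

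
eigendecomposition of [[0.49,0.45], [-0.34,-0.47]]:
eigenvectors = [[0.91, -0.51], [-0.41, 0.86]]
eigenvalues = [0.29, -0.27]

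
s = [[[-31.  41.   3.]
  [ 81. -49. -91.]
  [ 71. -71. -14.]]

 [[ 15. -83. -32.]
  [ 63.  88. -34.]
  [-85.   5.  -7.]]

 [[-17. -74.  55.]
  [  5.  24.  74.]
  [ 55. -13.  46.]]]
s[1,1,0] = 63.0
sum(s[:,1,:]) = 161.0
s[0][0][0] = -31.0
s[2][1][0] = 5.0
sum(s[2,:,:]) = 155.0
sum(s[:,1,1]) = 63.0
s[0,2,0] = 71.0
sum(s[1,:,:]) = -70.0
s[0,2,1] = -71.0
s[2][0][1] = -74.0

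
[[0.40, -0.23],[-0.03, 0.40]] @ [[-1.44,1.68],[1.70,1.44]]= [[-0.97, 0.34], [0.72, 0.53]]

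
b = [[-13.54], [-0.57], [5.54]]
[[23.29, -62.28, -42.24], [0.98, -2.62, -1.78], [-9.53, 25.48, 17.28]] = b@[[-1.72, 4.6, 3.12]]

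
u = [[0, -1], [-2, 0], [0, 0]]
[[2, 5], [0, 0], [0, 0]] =u @ [[0, 0], [-2, -5]]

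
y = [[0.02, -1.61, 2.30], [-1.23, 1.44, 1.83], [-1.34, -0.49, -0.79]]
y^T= [[0.02, -1.23, -1.34], [-1.61, 1.44, -0.49], [2.3, 1.83, -0.79]]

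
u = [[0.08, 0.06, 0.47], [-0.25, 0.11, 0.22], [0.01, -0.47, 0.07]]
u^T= [[0.08, -0.25, 0.01], [0.06, 0.11, -0.47], [0.47, 0.22, 0.07]]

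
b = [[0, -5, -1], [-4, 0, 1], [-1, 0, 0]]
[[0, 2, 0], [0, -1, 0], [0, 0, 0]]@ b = [[-8, 0, 2], [4, 0, -1], [0, 0, 0]]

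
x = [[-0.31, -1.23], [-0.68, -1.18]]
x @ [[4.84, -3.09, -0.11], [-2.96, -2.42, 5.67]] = [[2.14, 3.93, -6.94], [0.20, 4.96, -6.62]]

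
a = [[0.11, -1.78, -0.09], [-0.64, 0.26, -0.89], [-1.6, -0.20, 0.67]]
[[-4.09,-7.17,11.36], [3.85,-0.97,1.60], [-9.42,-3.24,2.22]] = a@[[3.13, 1.9, -1.63],  [2.78, 4.10, -6.36],  [-5.76, 0.92, -2.48]]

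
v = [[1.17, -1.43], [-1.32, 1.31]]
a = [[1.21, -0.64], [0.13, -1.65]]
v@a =[[1.23, 1.61], [-1.43, -1.32]]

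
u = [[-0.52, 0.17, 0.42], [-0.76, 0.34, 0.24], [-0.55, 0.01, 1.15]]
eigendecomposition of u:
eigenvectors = [[0.49,-0.44,0.27], [0.84,-0.87,0.04], [0.22,-0.21,0.96]]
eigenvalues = [-0.04, 0.01, 1.0]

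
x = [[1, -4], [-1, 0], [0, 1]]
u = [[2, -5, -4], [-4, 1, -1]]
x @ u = [[18, -9, 0], [-2, 5, 4], [-4, 1, -1]]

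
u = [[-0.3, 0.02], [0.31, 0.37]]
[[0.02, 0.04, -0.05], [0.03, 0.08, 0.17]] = u@[[-0.07,-0.1,0.18], [0.14,0.30,0.31]]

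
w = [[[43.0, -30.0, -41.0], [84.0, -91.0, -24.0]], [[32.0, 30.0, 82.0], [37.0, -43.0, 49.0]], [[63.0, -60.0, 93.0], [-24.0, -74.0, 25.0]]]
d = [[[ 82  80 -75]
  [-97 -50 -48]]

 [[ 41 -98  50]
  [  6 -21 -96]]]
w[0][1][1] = -91.0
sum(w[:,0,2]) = 134.0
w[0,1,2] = -24.0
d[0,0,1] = 80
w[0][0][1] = -30.0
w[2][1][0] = -24.0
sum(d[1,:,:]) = -118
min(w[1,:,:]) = -43.0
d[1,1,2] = -96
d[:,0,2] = [-75, 50]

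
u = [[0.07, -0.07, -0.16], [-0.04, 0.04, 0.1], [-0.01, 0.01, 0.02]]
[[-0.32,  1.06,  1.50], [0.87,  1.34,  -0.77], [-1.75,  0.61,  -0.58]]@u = [[-0.08,0.08,0.19], [0.02,-0.02,-0.02], [-0.14,0.14,0.33]]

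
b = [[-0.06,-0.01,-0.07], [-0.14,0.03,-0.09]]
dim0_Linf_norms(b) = [0.14, 0.03, 0.09]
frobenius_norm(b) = 0.19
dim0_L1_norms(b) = [0.2, 0.04, 0.16]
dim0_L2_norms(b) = [0.15, 0.03, 0.11]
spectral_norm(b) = 0.19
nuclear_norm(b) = 0.22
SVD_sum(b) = [[-0.07, 0.01, -0.05], [-0.13, 0.02, -0.10]] + [[0.01, -0.02, -0.02], [-0.01, 0.01, 0.01]]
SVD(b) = [[-0.46, -0.89],[-0.89, 0.46]] @ diag([0.19008336487091368, 0.03268507915473205]) @ [[0.8, -0.12, 0.59], [-0.36, 0.70, 0.62]]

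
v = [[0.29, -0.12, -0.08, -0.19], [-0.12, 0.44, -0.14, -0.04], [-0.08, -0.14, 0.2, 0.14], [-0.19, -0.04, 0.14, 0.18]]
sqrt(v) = [[0.46,  -0.13,  -0.07,  -0.25], [-0.13,  0.63,  -0.14,  -0.05], [-0.07,  -0.14,  0.38,  0.17], [-0.25,  -0.05,  0.17,  0.29]]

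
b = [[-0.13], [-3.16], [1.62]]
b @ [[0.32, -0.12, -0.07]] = [[-0.04, 0.02, 0.01], [-1.01, 0.38, 0.22], [0.52, -0.19, -0.11]]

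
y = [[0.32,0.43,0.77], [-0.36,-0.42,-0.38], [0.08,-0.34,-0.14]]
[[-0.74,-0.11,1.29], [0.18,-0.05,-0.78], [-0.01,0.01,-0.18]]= y @ [[0.24, 0.31, 0.61], [0.67, 0.2, 0.11], [-1.44, -0.38, 1.36]]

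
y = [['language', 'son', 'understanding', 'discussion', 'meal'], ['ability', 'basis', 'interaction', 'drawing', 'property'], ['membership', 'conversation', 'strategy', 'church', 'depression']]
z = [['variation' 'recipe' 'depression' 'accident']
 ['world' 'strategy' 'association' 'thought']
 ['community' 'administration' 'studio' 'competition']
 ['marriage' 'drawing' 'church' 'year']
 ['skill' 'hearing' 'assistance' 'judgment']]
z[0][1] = 'recipe'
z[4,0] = 'skill'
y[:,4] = ['meal', 'property', 'depression']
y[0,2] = 'understanding'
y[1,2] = 'interaction'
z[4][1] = 'hearing'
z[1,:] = ['world', 'strategy', 'association', 'thought']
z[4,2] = 'assistance'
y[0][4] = 'meal'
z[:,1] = ['recipe', 'strategy', 'administration', 'drawing', 'hearing']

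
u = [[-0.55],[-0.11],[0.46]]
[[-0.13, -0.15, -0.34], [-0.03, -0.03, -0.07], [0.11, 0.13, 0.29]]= u@ [[0.24, 0.28, 0.62]]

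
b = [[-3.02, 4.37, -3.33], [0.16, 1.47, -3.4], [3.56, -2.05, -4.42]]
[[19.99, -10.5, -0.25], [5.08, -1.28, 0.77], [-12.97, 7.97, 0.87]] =b @ [[-0.78, 3.04, 1.58], [4.28, 0.14, 1.37], [0.32, 0.58, 0.44]]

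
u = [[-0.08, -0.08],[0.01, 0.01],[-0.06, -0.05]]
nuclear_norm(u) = 0.14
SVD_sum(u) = [[-0.08, -0.08],[0.01, 0.01],[-0.06, -0.05]] + [[0.00, -0.00], [-0.00, 0.0], [-0.0, 0.00]]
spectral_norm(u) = 0.14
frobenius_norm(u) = 0.14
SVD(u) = [[-0.82, 0.56], [0.1, -0.07], [-0.56, -0.83]] @ diag([0.1380793530325764, 0.005838858287811109]) @ [[0.73, 0.69], [0.69, -0.73]]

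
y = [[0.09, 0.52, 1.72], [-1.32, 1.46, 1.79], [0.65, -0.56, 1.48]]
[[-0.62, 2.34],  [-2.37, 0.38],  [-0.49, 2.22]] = y @ [[1.89, 2.11], [1.03, 1.0], [-0.77, 0.95]]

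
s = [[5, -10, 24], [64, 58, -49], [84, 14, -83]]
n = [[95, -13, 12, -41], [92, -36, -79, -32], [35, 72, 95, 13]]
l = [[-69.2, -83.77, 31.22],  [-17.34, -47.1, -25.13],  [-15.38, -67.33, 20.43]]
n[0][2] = 12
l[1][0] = -17.34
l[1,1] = -47.1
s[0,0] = 5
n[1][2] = -79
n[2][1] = 72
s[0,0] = 5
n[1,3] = -32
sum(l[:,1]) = -198.2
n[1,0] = 92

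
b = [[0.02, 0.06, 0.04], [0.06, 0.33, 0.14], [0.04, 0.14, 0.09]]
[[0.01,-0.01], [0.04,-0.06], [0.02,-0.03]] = b @[[-0.12,-0.06], [0.07,-0.18], [0.16,0.00]]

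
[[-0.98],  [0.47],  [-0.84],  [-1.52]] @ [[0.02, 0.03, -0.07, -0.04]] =[[-0.02, -0.03, 0.07, 0.04], [0.01, 0.01, -0.03, -0.02], [-0.02, -0.03, 0.06, 0.03], [-0.03, -0.05, 0.11, 0.06]]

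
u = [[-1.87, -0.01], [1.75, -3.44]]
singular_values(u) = [3.97, 1.63]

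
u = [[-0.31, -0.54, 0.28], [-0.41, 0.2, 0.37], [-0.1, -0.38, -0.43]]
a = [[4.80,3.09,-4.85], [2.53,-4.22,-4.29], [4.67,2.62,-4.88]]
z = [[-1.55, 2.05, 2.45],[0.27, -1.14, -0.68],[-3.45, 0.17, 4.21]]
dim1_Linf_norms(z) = [2.45, 1.14, 4.21]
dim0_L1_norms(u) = [0.82, 1.12, 1.08]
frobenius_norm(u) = 1.07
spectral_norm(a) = 10.94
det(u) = 0.15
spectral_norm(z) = 6.33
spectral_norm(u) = 0.74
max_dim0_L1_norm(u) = 1.12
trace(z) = 1.52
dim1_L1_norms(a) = [12.74, 11.04, 12.17]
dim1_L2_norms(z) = [3.55, 1.35, 5.45]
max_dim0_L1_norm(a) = 14.02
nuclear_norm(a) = 16.57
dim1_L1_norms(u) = [1.13, 0.98, 0.91]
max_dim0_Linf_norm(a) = 4.88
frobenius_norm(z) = 6.64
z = u @ a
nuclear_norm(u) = 1.74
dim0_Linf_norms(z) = [3.45, 2.05, 4.21]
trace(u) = -0.54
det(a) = 1.32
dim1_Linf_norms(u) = [0.54, 0.41, 0.43]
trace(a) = -4.30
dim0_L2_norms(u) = [0.52, 0.69, 0.63]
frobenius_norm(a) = 12.30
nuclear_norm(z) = 8.35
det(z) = 0.22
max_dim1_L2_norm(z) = 5.45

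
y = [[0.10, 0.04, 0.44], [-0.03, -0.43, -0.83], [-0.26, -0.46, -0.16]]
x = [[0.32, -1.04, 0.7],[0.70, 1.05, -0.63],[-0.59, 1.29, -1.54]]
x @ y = [[-0.12, 0.14, 0.89], [0.2, -0.13, -0.46], [0.30, 0.13, -1.08]]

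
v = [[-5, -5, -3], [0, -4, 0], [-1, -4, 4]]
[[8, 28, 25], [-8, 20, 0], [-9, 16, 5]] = v@ [[-3, 0, -5], [2, -5, 0], [-1, -1, 0]]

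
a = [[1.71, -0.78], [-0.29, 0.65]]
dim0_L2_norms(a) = [1.73, 1.02]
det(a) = 0.89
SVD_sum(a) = [[1.65, -0.89],[-0.5, 0.27]] + [[0.06,0.11],[0.21,0.38]]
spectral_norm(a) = 1.96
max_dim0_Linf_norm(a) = 1.71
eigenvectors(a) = [[0.97,0.53],[-0.23,0.85]]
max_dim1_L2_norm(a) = 1.88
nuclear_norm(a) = 2.41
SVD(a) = [[-0.96,0.29], [0.29,0.96]] @ diag([1.95824298496802, 0.4520889423814061]) @ [[-0.88, 0.48], [0.48, 0.88]]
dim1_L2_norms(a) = [1.88, 0.71]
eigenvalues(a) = [1.89, 0.47]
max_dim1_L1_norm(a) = 2.49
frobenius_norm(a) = 2.01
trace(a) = 2.36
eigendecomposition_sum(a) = [[1.65,  -1.04], [-0.39,  0.24]] + [[0.06, 0.26], [0.10, 0.41]]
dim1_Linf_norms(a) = [1.71, 0.65]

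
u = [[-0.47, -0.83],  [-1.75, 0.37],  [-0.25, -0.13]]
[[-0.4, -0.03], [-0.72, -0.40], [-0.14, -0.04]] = u@[[0.46, 0.21], [0.22, -0.08]]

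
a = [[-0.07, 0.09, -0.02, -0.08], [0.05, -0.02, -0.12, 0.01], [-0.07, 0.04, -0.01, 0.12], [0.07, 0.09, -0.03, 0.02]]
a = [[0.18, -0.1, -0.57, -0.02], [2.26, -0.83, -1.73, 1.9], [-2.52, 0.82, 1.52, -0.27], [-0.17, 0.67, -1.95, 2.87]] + [[-0.25, 0.19, 0.55, -0.06], [-2.21, 0.81, 1.61, -1.89], [2.45, -0.78, -1.53, 0.39], [0.24, -0.58, 1.92, -2.85]]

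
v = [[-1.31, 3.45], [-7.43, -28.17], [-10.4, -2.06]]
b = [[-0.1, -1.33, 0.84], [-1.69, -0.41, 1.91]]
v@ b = [[-5.70, 0.33, 5.49], [48.35, 21.43, -60.05], [4.52, 14.68, -12.67]]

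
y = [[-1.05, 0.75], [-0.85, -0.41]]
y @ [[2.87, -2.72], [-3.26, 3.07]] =[[-5.46,5.16],[-1.1,1.05]]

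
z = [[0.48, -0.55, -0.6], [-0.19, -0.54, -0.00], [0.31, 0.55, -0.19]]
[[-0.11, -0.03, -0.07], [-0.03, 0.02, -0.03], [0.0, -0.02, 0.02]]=z@ [[-0.03, -0.08, -0.07], [0.06, -0.0, 0.08], [0.11, -0.02, -0.01]]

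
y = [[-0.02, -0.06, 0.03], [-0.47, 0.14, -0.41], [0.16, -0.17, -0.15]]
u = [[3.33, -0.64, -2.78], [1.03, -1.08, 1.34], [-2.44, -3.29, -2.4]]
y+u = [[3.31, -0.70, -2.75],[0.56, -0.94, 0.93],[-2.28, -3.46, -2.55]]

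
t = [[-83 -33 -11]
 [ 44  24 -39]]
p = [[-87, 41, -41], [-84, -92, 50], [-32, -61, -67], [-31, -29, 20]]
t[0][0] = -83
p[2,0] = -32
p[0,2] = -41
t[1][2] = -39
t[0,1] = -33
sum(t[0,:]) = -127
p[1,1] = -92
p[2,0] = -32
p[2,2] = -67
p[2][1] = -61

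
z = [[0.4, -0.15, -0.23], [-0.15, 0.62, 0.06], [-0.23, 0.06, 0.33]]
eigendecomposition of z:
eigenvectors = [[0.68, 0.55, -0.49], [0.12, -0.74, -0.67], [0.73, -0.39, 0.56]]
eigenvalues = [0.13, 0.76, 0.46]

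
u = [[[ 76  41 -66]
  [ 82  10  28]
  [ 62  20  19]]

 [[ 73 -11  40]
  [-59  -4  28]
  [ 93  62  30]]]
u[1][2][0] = 93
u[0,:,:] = [[76, 41, -66], [82, 10, 28], [62, 20, 19]]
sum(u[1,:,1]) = 47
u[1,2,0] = 93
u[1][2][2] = 30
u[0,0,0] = 76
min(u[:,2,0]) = 62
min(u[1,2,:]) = 30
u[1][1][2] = 28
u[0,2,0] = 62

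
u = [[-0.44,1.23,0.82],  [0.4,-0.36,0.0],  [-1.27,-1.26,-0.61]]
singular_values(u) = [2.15, 1.26, 0.22]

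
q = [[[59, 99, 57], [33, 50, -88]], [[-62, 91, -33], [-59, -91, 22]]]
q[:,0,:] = [[59, 99, 57], [-62, 91, -33]]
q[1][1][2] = 22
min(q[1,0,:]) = -62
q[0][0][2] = 57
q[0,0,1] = 99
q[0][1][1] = 50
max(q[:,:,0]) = 59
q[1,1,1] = -91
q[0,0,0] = 59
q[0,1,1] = 50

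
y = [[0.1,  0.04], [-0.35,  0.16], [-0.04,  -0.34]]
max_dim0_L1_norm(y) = 0.54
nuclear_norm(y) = 0.74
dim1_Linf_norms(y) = [0.1, 0.35, 0.34]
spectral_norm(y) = 0.42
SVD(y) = [[-0.09, -0.32], [0.84, 0.49], [-0.54, 0.81]] @ diag([0.42082728203158204, 0.31591834181938744]) @ [[-0.67, 0.75], [-0.75, -0.67]]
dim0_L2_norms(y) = [0.37, 0.38]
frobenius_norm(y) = 0.53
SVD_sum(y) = [[0.02, -0.03], [-0.23, 0.26], [0.15, -0.17]] + [[0.08, 0.07], [-0.12, -0.1], [-0.19, -0.17]]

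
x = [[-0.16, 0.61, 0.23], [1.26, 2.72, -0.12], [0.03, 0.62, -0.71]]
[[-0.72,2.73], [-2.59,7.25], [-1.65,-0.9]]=x@ [[0.99, -0.27],  [-1.36, 2.96],  [1.18, 3.84]]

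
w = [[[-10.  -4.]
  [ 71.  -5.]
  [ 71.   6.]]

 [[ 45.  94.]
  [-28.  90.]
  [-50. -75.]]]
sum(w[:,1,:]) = 128.0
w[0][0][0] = -10.0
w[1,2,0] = -50.0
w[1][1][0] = -28.0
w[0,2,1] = 6.0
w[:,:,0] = [[-10.0, 71.0, 71.0], [45.0, -28.0, -50.0]]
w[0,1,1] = -5.0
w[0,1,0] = 71.0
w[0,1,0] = 71.0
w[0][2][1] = 6.0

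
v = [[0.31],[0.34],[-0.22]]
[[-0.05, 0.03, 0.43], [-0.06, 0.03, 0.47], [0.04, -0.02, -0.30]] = v@ [[-0.17, 0.09, 1.38]]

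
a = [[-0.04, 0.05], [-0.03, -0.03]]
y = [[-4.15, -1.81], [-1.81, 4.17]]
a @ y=[[0.08,0.28], [0.18,-0.07]]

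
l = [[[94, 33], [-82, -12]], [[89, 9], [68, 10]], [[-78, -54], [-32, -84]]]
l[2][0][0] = -78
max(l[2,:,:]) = -32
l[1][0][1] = 9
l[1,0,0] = 89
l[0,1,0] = -82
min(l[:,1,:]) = -84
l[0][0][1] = 33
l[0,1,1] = -12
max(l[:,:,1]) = 33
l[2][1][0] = -32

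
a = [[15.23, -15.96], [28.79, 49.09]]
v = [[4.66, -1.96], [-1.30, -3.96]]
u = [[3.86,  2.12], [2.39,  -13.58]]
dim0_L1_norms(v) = [5.96, 5.92]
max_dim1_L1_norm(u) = 15.97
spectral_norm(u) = 13.87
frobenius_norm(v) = 6.55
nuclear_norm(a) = 78.36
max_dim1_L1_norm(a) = 77.88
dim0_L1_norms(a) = [44.02, 65.05]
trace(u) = -9.72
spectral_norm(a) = 57.28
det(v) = -21.00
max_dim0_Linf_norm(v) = 4.66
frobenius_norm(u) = 14.47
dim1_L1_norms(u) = [5.98, 15.97]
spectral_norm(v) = 5.09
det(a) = 1207.13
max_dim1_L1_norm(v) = 6.62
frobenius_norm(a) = 61.04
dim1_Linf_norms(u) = [3.86, 13.58]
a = u @ v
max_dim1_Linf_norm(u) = 13.58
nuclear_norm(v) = 9.22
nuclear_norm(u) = 18.01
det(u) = -57.49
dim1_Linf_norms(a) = [15.96, 49.09]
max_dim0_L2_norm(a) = 51.62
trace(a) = 64.32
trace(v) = 0.70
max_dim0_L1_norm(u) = 15.7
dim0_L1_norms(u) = [6.25, 15.7]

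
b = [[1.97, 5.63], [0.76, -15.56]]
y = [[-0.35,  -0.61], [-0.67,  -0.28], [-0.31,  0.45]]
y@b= [[-1.15, 7.52], [-1.53, 0.58], [-0.27, -8.75]]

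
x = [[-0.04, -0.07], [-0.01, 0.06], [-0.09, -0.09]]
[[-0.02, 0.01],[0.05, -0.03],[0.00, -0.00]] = x @ [[-0.74, 0.51],  [0.71, -0.49]]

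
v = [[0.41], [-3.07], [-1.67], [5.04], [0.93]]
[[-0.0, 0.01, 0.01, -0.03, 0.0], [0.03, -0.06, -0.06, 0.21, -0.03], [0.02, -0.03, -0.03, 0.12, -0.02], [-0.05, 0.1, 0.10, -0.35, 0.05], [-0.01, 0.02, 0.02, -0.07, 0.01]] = v@[[-0.01, 0.02, 0.02, -0.07, 0.01]]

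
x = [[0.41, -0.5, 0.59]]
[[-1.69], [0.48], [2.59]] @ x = [[-0.69, 0.84, -1.0], [0.2, -0.24, 0.28], [1.06, -1.30, 1.53]]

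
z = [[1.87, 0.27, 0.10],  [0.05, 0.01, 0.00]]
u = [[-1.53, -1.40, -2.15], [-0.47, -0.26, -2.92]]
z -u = [[3.40, 1.67, 2.25], [0.52, 0.27, 2.92]]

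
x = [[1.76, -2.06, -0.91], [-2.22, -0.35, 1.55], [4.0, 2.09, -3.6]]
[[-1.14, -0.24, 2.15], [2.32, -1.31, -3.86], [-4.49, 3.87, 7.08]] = x @ [[-1.14, -0.28, 2.17], [-0.33, 0.39, 0.49], [-0.21, -1.16, 0.73]]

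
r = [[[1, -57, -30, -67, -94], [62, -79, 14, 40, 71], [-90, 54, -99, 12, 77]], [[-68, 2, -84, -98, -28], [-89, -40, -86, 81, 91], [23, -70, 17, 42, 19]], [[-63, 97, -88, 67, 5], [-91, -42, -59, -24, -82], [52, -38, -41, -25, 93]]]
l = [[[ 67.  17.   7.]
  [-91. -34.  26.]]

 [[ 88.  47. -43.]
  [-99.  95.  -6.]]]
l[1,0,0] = 88.0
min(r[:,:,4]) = -94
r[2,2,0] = 52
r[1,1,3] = 81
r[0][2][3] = 12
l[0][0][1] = 17.0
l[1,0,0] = 88.0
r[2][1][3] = -24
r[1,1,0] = -89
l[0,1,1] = -34.0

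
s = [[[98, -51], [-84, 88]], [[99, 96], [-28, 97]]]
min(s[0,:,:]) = -84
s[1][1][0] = -28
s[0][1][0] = -84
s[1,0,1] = 96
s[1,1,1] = 97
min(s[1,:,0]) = -28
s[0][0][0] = 98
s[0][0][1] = -51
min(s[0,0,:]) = -51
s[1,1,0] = -28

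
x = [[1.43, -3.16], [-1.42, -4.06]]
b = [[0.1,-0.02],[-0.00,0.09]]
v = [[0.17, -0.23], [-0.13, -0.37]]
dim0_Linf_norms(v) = [0.17, 0.37]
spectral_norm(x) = 5.15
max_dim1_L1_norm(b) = 0.12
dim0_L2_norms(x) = [2.02, 5.14]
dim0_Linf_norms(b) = [0.1, 0.09]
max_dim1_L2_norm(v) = 0.39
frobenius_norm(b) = 0.14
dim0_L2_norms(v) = [0.21, 0.44]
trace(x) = -2.63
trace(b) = 0.19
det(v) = -0.09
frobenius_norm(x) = 5.53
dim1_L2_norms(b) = [0.1, 0.09]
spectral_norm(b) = 0.11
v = b @ x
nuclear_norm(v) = 0.65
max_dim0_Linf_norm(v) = 0.37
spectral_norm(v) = 0.44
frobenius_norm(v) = 0.49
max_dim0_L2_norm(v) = 0.44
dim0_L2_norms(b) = [0.1, 0.09]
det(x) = -10.29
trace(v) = -0.20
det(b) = 0.01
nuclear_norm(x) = 7.15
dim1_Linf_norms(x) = [3.16, 4.06]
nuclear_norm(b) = 0.19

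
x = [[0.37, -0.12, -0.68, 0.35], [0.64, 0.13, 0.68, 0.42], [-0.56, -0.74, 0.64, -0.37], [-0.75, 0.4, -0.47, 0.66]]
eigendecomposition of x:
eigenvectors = [[-0.03+0.38j, -0.03-0.38j, (-0.6+0.09j), (-0.6-0.09j)], [(0.7+0j), 0.70-0.00j, (0.06-0.15j), 0.06+0.15j], [0.05+0.37j, (0.05-0.37j), 0.66+0.00j, (0.66-0j)], [-0.47+0.12j, -0.47-0.12j, 0.08-0.41j, 0.08+0.41j]]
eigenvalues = [(-0.13+0.78j), (-0.13-0.78j), (1.03+0.32j), (1.03-0.32j)]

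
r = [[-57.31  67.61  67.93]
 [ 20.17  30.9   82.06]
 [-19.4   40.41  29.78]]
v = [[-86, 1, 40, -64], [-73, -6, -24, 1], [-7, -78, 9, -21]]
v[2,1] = -78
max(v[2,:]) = 9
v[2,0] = -7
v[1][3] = 1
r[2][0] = -19.4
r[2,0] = -19.4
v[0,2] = 40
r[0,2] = 67.93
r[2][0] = -19.4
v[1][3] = 1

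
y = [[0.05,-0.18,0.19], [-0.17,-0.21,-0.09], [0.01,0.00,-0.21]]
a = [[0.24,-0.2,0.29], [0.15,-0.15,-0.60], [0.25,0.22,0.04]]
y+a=[[0.29, -0.38, 0.48], [-0.02, -0.36, -0.69], [0.26, 0.22, -0.17]]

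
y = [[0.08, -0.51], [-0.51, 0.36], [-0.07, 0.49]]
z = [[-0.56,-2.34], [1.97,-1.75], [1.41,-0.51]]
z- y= [[-0.64,-1.83], [2.48,-2.11], [1.48,-1.0]]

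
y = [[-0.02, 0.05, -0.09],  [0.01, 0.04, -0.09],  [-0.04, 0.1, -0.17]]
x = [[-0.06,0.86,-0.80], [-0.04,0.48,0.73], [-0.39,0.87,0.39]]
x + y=[[-0.08,0.91,-0.89], [-0.03,0.52,0.64], [-0.43,0.97,0.22]]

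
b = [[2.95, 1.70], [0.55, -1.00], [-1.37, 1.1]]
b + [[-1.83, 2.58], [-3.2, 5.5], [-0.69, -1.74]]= [[1.12,4.28],[-2.65,4.50],[-2.06,-0.64]]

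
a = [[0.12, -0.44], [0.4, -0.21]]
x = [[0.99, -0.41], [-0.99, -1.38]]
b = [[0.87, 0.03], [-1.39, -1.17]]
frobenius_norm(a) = 0.64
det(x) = -1.77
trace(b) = -0.30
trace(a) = -0.09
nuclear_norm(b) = 2.45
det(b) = -0.98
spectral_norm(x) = 1.73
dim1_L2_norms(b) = [0.87, 1.82]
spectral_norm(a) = 0.59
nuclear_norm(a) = 0.84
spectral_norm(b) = 1.95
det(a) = 0.15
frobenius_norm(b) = 2.01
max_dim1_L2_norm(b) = 1.82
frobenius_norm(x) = 2.01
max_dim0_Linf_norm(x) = 1.38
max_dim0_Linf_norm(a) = 0.44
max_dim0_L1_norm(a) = 0.65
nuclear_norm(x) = 2.75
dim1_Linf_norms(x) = [0.99, 1.38]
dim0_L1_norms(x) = [1.98, 1.79]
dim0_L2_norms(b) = [1.64, 1.17]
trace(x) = -0.39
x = a + b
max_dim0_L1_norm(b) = 2.26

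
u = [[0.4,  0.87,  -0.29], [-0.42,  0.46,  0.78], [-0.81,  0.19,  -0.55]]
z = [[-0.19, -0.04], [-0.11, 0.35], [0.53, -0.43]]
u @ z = [[-0.33, 0.41], [0.44, -0.16], [-0.16, 0.34]]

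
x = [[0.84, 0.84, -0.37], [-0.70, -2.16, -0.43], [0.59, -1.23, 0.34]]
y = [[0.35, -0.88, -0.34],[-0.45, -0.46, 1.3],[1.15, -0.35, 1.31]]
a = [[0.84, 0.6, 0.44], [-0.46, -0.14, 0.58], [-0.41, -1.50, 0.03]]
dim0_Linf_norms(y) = [1.15, 0.88, 1.31]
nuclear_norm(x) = 4.42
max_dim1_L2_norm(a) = 1.56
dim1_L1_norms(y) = [1.57, 2.21, 2.81]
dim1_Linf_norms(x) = [0.84, 2.16, 1.23]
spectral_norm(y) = 2.02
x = y @ a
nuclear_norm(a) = 3.20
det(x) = -1.86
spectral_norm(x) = 2.70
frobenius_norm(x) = 2.98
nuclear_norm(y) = 4.09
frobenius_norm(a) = 2.06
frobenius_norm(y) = 2.51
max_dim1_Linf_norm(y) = 1.31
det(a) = 0.87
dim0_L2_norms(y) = [1.28, 1.05, 1.88]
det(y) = -2.12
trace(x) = -0.98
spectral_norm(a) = 1.81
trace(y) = 1.20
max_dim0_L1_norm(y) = 2.95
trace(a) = 0.73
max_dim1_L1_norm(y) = 2.81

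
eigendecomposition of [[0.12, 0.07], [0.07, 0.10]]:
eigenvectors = [[0.76, -0.66], [0.66, 0.76]]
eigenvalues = [0.18, 0.04]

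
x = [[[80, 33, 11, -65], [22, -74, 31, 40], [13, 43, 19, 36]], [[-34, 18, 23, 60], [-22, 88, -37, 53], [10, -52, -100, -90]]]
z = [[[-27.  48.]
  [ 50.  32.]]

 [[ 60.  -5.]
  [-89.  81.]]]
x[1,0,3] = 60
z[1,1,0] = -89.0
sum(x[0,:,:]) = 189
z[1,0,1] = -5.0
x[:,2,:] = [[13, 43, 19, 36], [10, -52, -100, -90]]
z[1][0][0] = 60.0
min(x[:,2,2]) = -100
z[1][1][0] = -89.0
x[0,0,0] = 80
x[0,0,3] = -65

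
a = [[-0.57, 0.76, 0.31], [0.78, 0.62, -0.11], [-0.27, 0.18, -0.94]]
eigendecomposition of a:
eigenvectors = [[(0.44+0j), -0.00+0.64j, -0.00-0.64j],[0.90+0.00j, (0.02-0.31j), 0.02+0.31j],[0.02+0.00j, (-0.7+0j), (-0.7-0j)]]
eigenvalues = [(1+0j), (-0.94+0.32j), (-0.94-0.32j)]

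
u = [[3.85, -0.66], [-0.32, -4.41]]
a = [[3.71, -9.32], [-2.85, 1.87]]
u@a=[[16.16, -37.12], [11.38, -5.26]]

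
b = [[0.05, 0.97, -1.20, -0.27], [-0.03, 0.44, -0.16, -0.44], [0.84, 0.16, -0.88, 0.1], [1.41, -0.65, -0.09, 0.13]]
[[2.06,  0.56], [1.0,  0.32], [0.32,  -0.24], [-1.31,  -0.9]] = b@[[-0.58, -0.41], [0.64, 0.46], [-0.94, -0.06], [-1.25, -0.22]]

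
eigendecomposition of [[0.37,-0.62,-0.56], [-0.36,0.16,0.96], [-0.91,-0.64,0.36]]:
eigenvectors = [[(0.72+0j), -0.49+0.05j, (-0.49-0.05j)], [(-0.6+0j), 0.22+0.56j, 0.22-0.56j], [(-0.35+0j), (-0.63+0j), (-0.63-0j)]]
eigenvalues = [(1.15+0j), (-0.13+0.65j), (-0.13-0.65j)]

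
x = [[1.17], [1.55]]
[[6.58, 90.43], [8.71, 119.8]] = x @ [[5.62, 77.29]]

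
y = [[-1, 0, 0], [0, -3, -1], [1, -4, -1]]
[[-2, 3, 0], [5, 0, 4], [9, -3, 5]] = y@ [[2, -3, 0], [-2, 0, -1], [1, 0, -1]]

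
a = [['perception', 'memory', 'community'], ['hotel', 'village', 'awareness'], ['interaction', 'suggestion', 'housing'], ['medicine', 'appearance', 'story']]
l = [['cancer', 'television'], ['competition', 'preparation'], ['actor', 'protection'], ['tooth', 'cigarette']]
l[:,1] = ['television', 'preparation', 'protection', 'cigarette']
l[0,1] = 'television'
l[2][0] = 'actor'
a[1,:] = ['hotel', 'village', 'awareness']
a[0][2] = 'community'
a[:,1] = ['memory', 'village', 'suggestion', 'appearance']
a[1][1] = 'village'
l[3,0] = 'tooth'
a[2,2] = 'housing'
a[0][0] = 'perception'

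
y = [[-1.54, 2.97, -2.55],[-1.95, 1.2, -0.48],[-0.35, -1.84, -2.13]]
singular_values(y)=[4.64, 2.85, 1.27]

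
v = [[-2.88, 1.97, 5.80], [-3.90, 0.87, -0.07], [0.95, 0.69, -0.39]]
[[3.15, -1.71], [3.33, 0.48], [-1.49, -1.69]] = v @ [[-1.0,-0.51], [-0.63,-1.73], [0.26,0.04]]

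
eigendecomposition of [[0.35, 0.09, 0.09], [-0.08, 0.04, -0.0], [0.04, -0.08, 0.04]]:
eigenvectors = [[(0.95+0j),0.22-0.09j,(0.22+0.09j)], [(-0.25+0j),0.14+0.42j,0.14-0.42j], [(0.19+0j),-0.86+0.00j,-0.86-0.00j]]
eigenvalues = [(0.34+0j), (0.04+0.04j), (0.04-0.04j)]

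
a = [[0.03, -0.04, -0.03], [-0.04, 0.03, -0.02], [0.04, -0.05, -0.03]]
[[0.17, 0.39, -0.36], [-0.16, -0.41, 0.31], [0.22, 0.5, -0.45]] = a @ [[4.22, 4.84, -5.72], [-0.31, -6.73, 3.53], [-1.09, 0.94, 1.43]]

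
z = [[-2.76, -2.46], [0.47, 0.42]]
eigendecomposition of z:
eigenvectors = [[-0.99, 0.67],[0.17, -0.75]]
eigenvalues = [-2.34, 0.0]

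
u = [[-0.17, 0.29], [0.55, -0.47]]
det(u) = -0.08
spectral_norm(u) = 0.79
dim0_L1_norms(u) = [0.72, 0.76]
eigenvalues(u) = [0.11, -0.75]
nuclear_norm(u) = 0.89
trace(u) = -0.64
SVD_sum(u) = [[-0.23, 0.22],[0.52, -0.5]] + [[0.06, 0.07], [0.03, 0.03]]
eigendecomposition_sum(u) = [[0.07, 0.04],[0.07, 0.03]] + [[-0.24, 0.25],[0.48, -0.5]]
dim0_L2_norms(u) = [0.58, 0.55]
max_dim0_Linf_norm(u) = 0.55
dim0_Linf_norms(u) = [0.55, 0.47]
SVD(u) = [[-0.41,0.91], [0.91,0.41]] @ diag([0.791380383202966, 0.10058374163614422]) @ [[0.72, -0.69], [0.69, 0.72]]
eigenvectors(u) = [[0.72, -0.45], [0.69, 0.89]]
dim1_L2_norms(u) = [0.34, 0.72]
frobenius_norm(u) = 0.80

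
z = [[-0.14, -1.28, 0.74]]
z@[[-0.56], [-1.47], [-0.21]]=[[1.8]]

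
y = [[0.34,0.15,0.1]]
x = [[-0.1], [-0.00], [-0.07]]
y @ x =[[-0.04]]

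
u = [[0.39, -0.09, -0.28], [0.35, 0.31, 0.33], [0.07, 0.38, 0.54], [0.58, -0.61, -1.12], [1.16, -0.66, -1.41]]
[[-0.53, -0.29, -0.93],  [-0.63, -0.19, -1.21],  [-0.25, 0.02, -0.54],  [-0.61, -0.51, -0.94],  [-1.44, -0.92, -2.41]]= u@[[-1.59, -0.03, -2.65], [0.15, -2.46, -0.79], [-0.36, 1.78, -0.1]]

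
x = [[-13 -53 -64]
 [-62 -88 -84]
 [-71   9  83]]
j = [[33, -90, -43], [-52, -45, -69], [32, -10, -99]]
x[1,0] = -62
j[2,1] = -10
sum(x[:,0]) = -146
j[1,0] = -52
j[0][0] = 33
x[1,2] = -84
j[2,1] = -10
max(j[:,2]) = -43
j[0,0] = 33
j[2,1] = -10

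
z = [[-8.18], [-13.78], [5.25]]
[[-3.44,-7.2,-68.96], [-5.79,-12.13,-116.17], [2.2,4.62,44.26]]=z @ [[0.42, 0.88, 8.43]]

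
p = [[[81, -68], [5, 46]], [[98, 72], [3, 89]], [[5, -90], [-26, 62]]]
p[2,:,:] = [[5, -90], [-26, 62]]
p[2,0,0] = 5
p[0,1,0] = 5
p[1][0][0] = 98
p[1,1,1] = 89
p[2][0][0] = 5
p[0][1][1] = 46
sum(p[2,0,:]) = -85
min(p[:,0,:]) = -90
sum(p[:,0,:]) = 98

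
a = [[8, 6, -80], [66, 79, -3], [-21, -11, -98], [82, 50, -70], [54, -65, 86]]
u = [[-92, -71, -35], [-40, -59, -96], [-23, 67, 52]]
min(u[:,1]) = -71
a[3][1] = 50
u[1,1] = -59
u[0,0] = -92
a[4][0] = 54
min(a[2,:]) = -98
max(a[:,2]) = 86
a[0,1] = 6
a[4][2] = 86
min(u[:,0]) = -92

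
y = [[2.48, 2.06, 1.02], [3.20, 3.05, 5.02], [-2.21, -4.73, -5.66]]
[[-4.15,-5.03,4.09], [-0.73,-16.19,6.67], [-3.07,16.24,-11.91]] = y @ [[-2.46, -1.18, -0.64], [0.35, 0.29, 2.71], [1.21, -2.65, 0.09]]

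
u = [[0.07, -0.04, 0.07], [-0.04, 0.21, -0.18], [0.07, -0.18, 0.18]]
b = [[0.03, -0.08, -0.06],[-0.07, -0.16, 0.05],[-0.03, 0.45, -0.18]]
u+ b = [[0.10, -0.12, 0.01], [-0.11, 0.05, -0.13], [0.04, 0.27, 0.0]]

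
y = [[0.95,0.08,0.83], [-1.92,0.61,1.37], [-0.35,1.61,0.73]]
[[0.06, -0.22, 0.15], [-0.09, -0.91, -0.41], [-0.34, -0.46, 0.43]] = y@[[0.02, 0.15, 0.24], [-0.24, -0.06, 0.38], [0.07, -0.43, -0.13]]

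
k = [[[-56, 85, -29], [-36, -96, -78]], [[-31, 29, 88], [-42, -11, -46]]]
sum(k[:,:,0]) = -165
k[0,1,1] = -96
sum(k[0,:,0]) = -92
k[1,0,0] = -31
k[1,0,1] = 29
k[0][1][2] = -78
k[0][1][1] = -96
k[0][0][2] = -29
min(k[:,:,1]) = -96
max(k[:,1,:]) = -11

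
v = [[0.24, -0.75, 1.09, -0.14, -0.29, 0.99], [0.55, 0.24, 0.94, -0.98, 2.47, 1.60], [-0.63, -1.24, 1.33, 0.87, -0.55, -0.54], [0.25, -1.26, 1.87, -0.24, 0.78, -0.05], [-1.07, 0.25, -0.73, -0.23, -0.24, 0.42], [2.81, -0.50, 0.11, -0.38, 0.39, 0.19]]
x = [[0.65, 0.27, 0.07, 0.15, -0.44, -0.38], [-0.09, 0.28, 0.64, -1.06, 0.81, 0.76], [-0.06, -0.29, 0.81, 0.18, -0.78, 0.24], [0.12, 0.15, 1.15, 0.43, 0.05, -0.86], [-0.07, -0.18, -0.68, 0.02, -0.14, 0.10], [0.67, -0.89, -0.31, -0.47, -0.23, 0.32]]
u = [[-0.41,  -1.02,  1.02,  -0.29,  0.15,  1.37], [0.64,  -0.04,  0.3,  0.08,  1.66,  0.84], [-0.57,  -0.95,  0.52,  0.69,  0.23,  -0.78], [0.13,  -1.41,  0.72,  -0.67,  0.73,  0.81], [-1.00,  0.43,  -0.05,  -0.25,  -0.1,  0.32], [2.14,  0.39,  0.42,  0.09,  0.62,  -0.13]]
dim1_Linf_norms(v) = [1.09, 2.47, 1.33, 1.87, 1.07, 2.81]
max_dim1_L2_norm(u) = 2.31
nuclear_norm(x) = 6.56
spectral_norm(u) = 3.06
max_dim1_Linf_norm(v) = 2.81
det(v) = 5.96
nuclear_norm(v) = 11.84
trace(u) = -0.83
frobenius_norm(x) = 3.11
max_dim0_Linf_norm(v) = 2.81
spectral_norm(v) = 4.07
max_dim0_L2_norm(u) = 2.55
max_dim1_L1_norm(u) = 4.47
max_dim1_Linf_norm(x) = 1.15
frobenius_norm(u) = 4.66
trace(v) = 1.52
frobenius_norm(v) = 5.93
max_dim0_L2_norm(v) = 3.14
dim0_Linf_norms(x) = [0.67, 0.89, 1.15, 1.06, 0.81, 0.86]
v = u + x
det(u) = -3.66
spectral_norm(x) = 1.92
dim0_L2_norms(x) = [0.95, 1.04, 1.72, 1.26, 1.24, 1.28]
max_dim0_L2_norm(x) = 1.72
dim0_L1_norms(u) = [4.89, 4.24, 3.03, 2.07, 3.49, 4.25]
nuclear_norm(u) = 9.66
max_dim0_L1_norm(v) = 6.07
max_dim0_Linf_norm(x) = 1.15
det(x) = 0.15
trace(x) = 2.35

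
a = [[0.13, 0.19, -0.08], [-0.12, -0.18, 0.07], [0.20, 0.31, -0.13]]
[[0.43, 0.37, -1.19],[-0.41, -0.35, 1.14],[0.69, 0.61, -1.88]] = a @ [[0.80, -0.5, -4.38], [2.32, 2.33, -5.24], [1.48, 0.12, -4.74]]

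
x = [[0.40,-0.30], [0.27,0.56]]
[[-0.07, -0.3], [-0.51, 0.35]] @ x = [[-0.11, -0.15], [-0.11, 0.35]]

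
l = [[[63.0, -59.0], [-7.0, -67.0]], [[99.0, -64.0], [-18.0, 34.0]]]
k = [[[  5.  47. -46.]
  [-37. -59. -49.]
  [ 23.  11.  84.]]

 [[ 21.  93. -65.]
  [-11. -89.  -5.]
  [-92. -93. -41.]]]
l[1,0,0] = 99.0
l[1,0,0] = 99.0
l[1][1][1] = 34.0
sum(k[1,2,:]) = -226.0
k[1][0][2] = -65.0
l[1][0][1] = -64.0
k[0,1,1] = -59.0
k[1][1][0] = -11.0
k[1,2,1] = -93.0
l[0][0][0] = 63.0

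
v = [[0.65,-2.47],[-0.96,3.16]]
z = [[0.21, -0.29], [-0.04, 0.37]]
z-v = [[-0.44, 2.18], [0.92, -2.79]]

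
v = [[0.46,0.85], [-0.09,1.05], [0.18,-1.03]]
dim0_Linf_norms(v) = [0.46, 1.05]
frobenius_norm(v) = 1.77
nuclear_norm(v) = 2.20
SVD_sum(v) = [[0.04, 0.87], [0.04, 1.04], [-0.04, -1.02]] + [[0.42, -0.02], [-0.13, 0.01], [0.22, -0.01]]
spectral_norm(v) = 1.70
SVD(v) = [[-0.51, 0.85], [-0.61, -0.27], [0.6, 0.45]] @ diag([1.7001700371097608, 0.4974151635346424]) @ [[-0.04, -1.0], [1.0, -0.04]]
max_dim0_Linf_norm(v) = 1.05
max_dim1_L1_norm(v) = 1.31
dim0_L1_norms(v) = [0.73, 2.93]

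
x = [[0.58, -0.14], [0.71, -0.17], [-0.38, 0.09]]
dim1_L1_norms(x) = [0.72, 0.88, 0.47]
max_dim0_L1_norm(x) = 1.67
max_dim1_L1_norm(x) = 0.88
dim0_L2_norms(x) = [0.99, 0.24]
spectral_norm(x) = 1.02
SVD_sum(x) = [[0.58, -0.14], [0.71, -0.17], [-0.38, 0.09]] + [[-0.0, -0.00], [0.00, 0.0], [-0.00, -0.0]]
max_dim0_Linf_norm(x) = 0.71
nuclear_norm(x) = 1.02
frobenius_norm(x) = 1.02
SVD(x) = [[-0.58, 0.65], [-0.72, -0.14], [0.38, 0.74]] @ diag([1.020538071249066, 0.0014300808495526173]) @ [[-0.97, 0.23], [-0.23, -0.97]]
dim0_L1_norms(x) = [1.67, 0.4]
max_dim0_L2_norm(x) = 0.99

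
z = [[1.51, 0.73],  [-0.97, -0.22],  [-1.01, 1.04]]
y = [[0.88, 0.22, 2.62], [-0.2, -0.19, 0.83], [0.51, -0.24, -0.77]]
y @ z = [[-1.53, 3.32],[-0.96, 0.76],[1.78, -0.38]]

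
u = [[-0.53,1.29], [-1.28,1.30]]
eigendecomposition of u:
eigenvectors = [[(0.71+0j), (0.71-0j)],[(0.5+0.5j), (0.5-0.5j)]]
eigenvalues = [(0.38+0.9j), (0.38-0.9j)]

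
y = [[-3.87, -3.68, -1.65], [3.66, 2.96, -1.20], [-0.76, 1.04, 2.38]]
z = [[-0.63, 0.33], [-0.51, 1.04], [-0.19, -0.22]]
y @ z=[[4.63, -4.74],[-3.59, 4.55],[-0.5, 0.31]]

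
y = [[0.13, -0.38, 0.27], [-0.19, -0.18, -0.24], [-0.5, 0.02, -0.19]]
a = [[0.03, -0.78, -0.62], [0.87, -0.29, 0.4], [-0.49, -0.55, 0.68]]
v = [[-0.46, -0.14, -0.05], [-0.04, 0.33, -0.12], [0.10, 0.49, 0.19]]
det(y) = -0.05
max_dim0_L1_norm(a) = 1.7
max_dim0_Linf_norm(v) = 0.49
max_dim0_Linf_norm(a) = 0.87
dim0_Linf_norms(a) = [0.87, 0.78, 0.68]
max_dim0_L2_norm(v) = 0.61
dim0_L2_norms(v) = [0.47, 0.61, 0.23]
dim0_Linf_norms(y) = [0.5, 0.38, 0.27]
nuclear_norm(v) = 1.27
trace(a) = 0.42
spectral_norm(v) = 0.66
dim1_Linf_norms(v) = [0.46, 0.33, 0.49]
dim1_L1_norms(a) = [1.43, 1.56, 1.72]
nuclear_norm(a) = 3.00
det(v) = -0.05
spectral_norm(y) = 0.66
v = y @ a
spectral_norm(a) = 1.00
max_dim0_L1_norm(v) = 0.96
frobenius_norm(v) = 0.80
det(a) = 1.00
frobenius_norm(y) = 0.80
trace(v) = 0.06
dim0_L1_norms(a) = [1.39, 1.62, 1.7]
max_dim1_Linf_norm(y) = 0.5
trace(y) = -0.24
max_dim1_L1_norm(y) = 0.78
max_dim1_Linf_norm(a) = 0.87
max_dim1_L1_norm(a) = 1.72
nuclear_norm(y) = 1.27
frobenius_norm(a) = 1.73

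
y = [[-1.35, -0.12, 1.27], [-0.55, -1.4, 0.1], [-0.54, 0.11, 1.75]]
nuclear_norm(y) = 4.62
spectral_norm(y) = 2.56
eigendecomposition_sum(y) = [[-0.15, 0.03, 0.74], [0.02, -0.00, -0.08], [-0.33, 0.08, 1.65]] + [[-0.72, 0.25, 0.34], [0.77, -0.27, -0.36], [-0.18, 0.06, 0.08]] + [[-0.48, -0.41, 0.19], [-1.34, -1.13, 0.54], [-0.03, -0.03, 0.01]]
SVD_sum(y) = [[-1.02, -0.23, 1.48], [-0.32, -0.07, 0.46], [-0.97, -0.21, 1.41]] + [[-0.01, -0.05, -0.02], [-0.35, -1.27, -0.44], [0.13, 0.47, 0.16]] + [[-0.32, 0.16, -0.19], [0.12, -0.06, 0.07], [0.30, -0.14, 0.18]]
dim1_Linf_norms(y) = [1.35, 1.4, 1.75]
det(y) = 2.18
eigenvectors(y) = [[-0.41,  -0.67,  -0.34], [0.05,  0.72,  -0.94], [-0.91,  -0.17,  -0.02]]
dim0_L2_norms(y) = [1.55, 1.41, 2.16]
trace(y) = -1.00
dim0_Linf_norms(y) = [1.35, 1.4, 1.75]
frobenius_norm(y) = 3.01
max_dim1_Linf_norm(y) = 1.75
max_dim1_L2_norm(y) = 1.86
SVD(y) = [[-0.71, -0.04, -0.71], [-0.22, -0.94, 0.27], [-0.67, 0.35, 0.65]] @ diag([2.5621001540932884, 1.4817166592739055, 0.5732874863672869]) @ [[0.56, 0.12, -0.82], [0.25, 0.91, 0.31], [0.79, -0.39, 0.48]]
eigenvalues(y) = [1.5, -0.91, -1.6]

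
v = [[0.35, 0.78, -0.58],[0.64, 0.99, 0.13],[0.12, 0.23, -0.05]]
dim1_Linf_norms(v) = [0.78, 0.99, 0.23]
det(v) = -0.01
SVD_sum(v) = [[0.46, 0.81, -0.17], [0.55, 0.97, -0.21], [0.13, 0.23, -0.05]] + [[-0.11,-0.03,-0.41], [0.09,0.02,0.34], [-0.00,-0.00,-0.0]] + [[0.00, -0.0, -0.00], [0.00, -0.0, -0.00], [-0.01, 0.0, 0.00]]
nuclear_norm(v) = 2.05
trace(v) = 1.29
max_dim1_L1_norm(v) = 1.76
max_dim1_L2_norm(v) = 1.19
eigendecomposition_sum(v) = [[0.38,0.66,-0.09], [0.62,1.06,-0.15], [0.13,0.22,-0.03]] + [[0.01, 0.01, -0.08], [-0.01, -0.01, 0.05], [-0.0, -0.00, 0.02]] + [[-0.05, 0.11, -0.40], [0.03, -0.07, 0.23], [-0.01, 0.01, -0.04]]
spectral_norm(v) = 1.50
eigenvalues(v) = [1.41, 0.03, -0.16]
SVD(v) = [[-0.63, 0.77, -0.12], [-0.76, -0.64, -0.13], [-0.18, 0.01, 0.98]] @ diag([1.497652333838628, 0.5483265618805158, 0.008687259867425284]) @ [[-0.48, -0.86, 0.18], [-0.26, -0.06, -0.96], [-0.84, 0.51, 0.19]]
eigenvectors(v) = [[-0.52, -0.82, 0.87],[-0.84, 0.52, -0.49],[-0.17, 0.24, 0.09]]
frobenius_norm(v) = 1.59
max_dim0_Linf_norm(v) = 0.99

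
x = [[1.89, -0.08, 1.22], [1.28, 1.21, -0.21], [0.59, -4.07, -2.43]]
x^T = [[1.89, 1.28, 0.59], [-0.08, 1.21, -4.07], [1.22, -0.21, -2.43]]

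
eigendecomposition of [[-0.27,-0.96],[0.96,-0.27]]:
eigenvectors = [[(0.71+0j), 0.71-0.00j], [0.00-0.71j, 0.71j]]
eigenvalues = [(-0.27+0.96j), (-0.27-0.96j)]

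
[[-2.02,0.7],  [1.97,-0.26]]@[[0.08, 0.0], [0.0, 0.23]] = [[-0.16, 0.16], [0.16, -0.06]]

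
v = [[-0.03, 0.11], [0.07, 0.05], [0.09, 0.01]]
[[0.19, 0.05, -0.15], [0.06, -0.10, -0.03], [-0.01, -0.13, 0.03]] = v @ [[-0.3, -1.5, 0.51],  [1.61, 0.08, -1.26]]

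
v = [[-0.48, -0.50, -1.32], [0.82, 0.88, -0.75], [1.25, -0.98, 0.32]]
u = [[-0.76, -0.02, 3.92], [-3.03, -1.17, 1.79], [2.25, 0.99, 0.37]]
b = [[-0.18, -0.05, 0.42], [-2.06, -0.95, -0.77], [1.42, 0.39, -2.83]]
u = v @ b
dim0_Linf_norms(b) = [2.06, 0.95, 2.83]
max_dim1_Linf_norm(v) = 1.32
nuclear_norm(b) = 5.61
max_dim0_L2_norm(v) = 1.57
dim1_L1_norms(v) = [2.3, 2.45, 2.55]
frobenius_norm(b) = 4.02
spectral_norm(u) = 5.07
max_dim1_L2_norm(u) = 3.99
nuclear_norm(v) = 4.51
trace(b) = -3.96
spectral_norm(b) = 3.26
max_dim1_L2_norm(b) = 3.19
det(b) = 0.04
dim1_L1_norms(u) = [4.7, 5.99, 3.61]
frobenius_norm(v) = 2.62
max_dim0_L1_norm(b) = 4.02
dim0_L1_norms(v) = [2.55, 2.36, 2.39]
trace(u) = -1.56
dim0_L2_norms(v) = [1.57, 1.41, 1.55]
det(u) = 0.13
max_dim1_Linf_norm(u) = 3.92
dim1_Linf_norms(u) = [3.92, 3.03, 2.25]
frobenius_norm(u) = 5.99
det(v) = 3.33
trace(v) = 0.72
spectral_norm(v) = 1.74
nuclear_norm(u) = 8.27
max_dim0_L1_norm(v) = 2.55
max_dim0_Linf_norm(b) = 2.83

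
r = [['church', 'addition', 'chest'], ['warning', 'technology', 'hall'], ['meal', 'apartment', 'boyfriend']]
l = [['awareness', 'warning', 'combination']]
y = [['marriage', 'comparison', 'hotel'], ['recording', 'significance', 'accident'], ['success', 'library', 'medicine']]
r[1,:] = ['warning', 'technology', 'hall']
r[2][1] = 'apartment'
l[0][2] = 'combination'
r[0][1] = 'addition'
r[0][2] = 'chest'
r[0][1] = 'addition'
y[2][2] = 'medicine'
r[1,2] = 'hall'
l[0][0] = 'awareness'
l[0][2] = 'combination'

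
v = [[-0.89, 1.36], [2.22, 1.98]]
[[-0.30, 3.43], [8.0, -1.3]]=v@[[2.4, -1.79], [1.35, 1.35]]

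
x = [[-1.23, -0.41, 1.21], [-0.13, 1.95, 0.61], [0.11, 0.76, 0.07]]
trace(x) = 0.79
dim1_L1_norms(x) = [2.85, 2.69, 0.94]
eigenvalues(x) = [-1.38, 0.0, 2.17]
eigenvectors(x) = [[-0.99, -0.72, 0.01],[-0.06, 0.16, 0.94],[0.11, -0.68, 0.34]]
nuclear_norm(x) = 3.97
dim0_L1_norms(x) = [1.47, 3.12, 1.89]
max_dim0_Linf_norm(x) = 1.95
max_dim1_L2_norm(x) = 2.05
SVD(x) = [[0.02, 0.99, 0.12], [-0.94, 0.06, -0.34], [-0.34, -0.10, 0.93]] @ diag([2.1776680955592447, 1.785765222935396, 0.0020577020848749445]) @ [[0.03, -0.96, -0.26], [-0.69, -0.21, 0.69], [0.72, -0.16, 0.68]]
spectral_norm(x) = 2.18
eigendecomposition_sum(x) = [[-1.23,-0.43,1.20], [-0.07,-0.02,0.07], [0.13,0.05,-0.13]] + [[0.0, -0.00, 0.0],[-0.0, 0.00, -0.0],[0.0, -0.00, 0.0]] + [[-0.00, 0.02, 0.00], [-0.06, 1.97, 0.54], [-0.02, 0.72, 0.2]]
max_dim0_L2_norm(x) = 2.13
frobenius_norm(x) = 2.82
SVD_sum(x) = [[0.00, -0.04, -0.01],  [-0.06, 1.97, 0.54],  [-0.02, 0.72, 0.2]] + [[-1.23, -0.37, 1.22], [-0.07, -0.02, 0.07], [0.13, 0.04, -0.13]] + [[0.0,-0.0,0.0], [-0.0,0.0,-0.0], [0.00,-0.0,0.00]]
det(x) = -0.01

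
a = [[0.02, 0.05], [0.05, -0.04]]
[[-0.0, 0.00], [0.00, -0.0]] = a @ [[-0.00, 0.0], [-0.05, 0.01]]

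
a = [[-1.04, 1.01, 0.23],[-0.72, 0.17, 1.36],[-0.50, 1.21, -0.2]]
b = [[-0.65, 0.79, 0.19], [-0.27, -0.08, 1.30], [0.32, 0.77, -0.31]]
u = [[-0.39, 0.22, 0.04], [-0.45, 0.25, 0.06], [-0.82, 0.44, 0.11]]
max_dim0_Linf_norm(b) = 1.3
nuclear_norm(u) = 1.18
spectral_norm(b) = 1.43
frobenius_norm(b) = 1.91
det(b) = 0.86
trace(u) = -0.03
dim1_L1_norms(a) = [2.28, 2.25, 1.91]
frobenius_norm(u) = 1.16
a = u + b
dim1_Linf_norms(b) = [0.79, 1.3, 0.77]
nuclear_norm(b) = 3.10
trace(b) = -1.04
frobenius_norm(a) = 2.51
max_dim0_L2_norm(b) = 1.35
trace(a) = -1.07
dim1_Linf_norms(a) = [1.04, 1.36, 1.21]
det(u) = -0.00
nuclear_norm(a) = 3.72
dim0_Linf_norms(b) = [0.65, 0.79, 1.3]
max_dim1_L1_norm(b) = 1.65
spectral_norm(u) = 1.16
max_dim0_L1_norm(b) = 1.8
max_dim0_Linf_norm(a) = 1.36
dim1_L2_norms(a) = [1.47, 1.55, 1.32]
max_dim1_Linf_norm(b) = 1.3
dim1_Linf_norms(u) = [0.39, 0.45, 0.82]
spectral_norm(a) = 2.08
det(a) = 0.73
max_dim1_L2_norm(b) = 1.33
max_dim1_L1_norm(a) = 2.28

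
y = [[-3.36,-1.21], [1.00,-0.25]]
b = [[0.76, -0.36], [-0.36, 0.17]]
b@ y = [[-2.91, -0.83],[1.38, 0.39]]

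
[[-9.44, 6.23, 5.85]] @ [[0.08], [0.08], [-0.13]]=[[-1.02]]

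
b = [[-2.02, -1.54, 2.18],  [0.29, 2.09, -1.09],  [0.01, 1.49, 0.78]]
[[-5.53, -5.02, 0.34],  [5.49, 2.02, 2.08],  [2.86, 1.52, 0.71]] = b@[[0.34, 2.21, -1.56], [2.25, 0.83, 0.85], [-0.63, 0.33, -0.69]]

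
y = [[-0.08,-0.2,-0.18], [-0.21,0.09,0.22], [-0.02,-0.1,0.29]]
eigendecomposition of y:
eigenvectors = [[0.86+0.00j,  (-0.5-0.03j),  (-0.5+0.03j)], [(0.49+0j),  (0.74+0j),  (0.74-0j)], [0.13+0.00j,  (0.1+0.44j),  (0.1-0.44j)]]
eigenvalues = [(-0.22+0j), (0.26+0.14j), (0.26-0.14j)]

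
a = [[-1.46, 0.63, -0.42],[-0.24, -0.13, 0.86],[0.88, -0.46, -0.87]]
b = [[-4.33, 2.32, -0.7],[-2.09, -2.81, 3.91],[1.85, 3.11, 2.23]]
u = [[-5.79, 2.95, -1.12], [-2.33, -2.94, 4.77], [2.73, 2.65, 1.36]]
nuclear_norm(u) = 16.40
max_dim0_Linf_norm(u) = 5.79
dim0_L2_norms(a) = [1.72, 0.79, 1.29]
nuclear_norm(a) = 3.37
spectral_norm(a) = 1.90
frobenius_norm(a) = 2.29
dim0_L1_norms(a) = [2.58, 1.22, 2.15]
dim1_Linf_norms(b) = [4.33, 3.91, 3.11]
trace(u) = -7.37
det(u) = 142.03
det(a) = -0.49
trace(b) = -4.91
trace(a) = -2.46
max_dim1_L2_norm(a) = 1.64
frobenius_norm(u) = 9.83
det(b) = 108.29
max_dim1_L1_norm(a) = 2.51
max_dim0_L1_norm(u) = 10.85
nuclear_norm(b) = 14.41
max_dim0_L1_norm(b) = 8.27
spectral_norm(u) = 6.85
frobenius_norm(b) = 8.38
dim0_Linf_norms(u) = [5.79, 2.95, 4.77]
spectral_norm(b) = 5.39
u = a + b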